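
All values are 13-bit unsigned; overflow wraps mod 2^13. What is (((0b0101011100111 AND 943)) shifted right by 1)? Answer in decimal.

0b0101011100111 = 0101011100111
943 = 0001110101111
→ AND → 0001010100111 = 679
→ shifted right by 1 → 0000101010011 = 339

339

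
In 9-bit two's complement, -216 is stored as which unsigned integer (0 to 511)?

216 in 9 bits: 011011000
Invert: 100100111
Add 1:  100101000 = 296
(Check: 2^9 - 216 = 512 - 216 = 296.)

296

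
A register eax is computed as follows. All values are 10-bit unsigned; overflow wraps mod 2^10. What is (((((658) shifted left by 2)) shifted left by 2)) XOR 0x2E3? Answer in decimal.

963

658 = 1010010010
→ shifted left by 2 (mod 2^10) → 1001001000 = 584
→ shifted left by 2 (mod 2^10) → 0100100000 = 288
0x2E3 = 1011100011
→ XOR → 1111000011 = 963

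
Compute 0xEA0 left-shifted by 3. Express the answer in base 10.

29952

0xEA0 = 000111010100000
shift left by 3 → 111010100000000 = 29952
(equivalently, 3744 × 2^3 = 3744 × 8)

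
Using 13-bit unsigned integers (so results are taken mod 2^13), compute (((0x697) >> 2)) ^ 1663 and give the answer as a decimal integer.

2010

0x697 = 0011010010111
→ >> 2 → 0000110100101 = 421
1663 = 0011001111111
→ ^ → 0011111011010 = 2010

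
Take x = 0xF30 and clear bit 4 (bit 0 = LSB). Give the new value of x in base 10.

x = 111100110000
bit 4 is currently 1; clear it via x & ~(1 << 4) = x & ~16
→ 111100100000 = 3872

3872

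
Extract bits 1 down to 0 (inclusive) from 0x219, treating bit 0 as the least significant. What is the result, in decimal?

1

v = 01000011001
Shift right by 0: 01000011001
Mask low 2 bits: 01 = 1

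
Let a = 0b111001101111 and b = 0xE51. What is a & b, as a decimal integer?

a = 111001101111
0xE51 = 111001010001
AND → 111001000001 = 3649

3649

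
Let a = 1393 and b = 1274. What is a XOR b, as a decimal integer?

1393 = 10101110001
1274 = 10011111010
XOR → 00110001011 = 395

395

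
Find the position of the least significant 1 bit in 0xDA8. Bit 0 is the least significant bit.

3

0xDA8 = 110110101000
Trailing zeros: 3, so the lowest set bit is bit 3 (value 8).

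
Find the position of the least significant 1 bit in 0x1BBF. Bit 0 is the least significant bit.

0x1BBF = 1101110111111
Trailing zeros: 0, so the lowest set bit is bit 0 (value 1).

0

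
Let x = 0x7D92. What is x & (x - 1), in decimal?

x = 111110110010010 = 32146
x - 1 = 111110110010001
AND   = 111110110010000 = 32144
(x & (x - 1) clears the lowest set bit of x.)

32144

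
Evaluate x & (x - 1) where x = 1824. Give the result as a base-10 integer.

1792

x = 11100100000 = 1824
x - 1 = 11100011111
AND   = 11100000000 = 1792
(x & (x - 1) clears the lowest set bit of x.)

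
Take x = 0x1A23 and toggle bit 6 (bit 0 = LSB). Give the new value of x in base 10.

x = 1101000100011
bit 6 is currently 0; toggle it via x ^ (1 << 6) = x ^ 64
→ 1101001100011 = 6755

6755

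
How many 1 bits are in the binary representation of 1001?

1001 = 1111101001
Count the 1s: 1 + 1 + 1 + 1 + 1 + 1 + 1 = 7

7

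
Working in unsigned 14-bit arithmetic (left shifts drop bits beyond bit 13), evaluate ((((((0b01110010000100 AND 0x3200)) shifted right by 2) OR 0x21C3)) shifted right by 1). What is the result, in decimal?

4833

0b01110010000100 = 01110010000100
0x3200 = 11001000000000
→ AND → 01000000000000 = 4096
→ shifted right by 2 → 00010000000000 = 1024
0x21C3 = 10000111000011
→ OR → 10010111000011 = 9667
→ shifted right by 1 → 01001011100001 = 4833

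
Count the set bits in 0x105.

3

0x105 = 100000101
Count the 1s: 1 + 1 + 1 = 3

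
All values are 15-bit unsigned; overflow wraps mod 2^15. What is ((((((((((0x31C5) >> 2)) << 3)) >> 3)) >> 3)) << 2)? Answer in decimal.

0x31C5 = 011000111000101
→ >> 2 → 000110001110001 = 3185
→ << 3 (mod 2^15) → 110001110001000 = 25480
→ >> 3 → 000110001110001 = 3185
→ >> 3 → 000000110001110 = 398
→ << 2 (mod 2^15) → 000011000111000 = 1592

1592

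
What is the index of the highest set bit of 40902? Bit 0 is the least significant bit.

15

40902 = 1001111111000110
The topmost 1 is at position 15 (since 2^15 = 32768 ≤ 40902 < 65536).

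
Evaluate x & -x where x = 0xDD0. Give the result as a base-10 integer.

16

x = 110111010000 = 3536
-x (two's complement) = …001000110000
AND   = 000000010000 = 16
(x & -x isolates the lowest set bit of x.)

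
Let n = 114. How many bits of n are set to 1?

4

114 = 1110010
Count the 1s: 1 + 1 + 1 + 1 = 4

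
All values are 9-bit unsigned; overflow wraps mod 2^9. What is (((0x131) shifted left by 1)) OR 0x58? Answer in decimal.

122

0x131 = 100110001
→ shifted left by 1 (mod 2^9) → 001100010 = 98
0x58 = 001011000
→ OR → 001111010 = 122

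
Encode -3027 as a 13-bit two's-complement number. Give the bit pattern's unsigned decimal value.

5165

3027 in 13 bits: 0101111010011
Invert: 1010000101100
Add 1:  1010000101101 = 5165
(Check: 2^13 - 3027 = 8192 - 3027 = 5165.)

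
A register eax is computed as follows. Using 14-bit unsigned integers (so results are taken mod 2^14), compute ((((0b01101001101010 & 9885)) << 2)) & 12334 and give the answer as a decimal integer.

0b01101001101010 = 01101001101010
9885 = 10011010011101
→ & → 00001000001000 = 520
→ << 2 (mod 2^14) → 00100000100000 = 2080
12334 = 11000000101110
→ & → 00000000100000 = 32

32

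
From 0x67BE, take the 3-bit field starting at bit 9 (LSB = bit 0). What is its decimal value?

v = 110011110111110
Shift right by 9: 110011
Mask low 3 bits: 011 = 3

3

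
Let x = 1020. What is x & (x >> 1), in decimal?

508

x = 1111111100 = 1020
x>>1 = 0111111110
AND  = 0111111100 = 508
(x & (x >> 1) has a 1 wherever x has two consecutive 1 bits.)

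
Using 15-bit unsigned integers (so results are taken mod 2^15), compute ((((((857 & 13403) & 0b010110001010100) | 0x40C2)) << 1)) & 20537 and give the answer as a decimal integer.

857 = 000001101011001
13403 = 011010001011011
→ & → 000000001011001 = 89
0b010110001010100 = 010110001010100
→ & → 000000001010000 = 80
0x40C2 = 100000011000010
→ | → 100000011010010 = 16594
→ << 1 (mod 2^15) → 000000110100100 = 420
20537 = 101000000111001
→ & → 000000000100000 = 32

32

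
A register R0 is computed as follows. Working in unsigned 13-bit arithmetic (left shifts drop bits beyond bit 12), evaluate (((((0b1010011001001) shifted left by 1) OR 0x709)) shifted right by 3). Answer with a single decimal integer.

0b1010011001001 = 1010011001001
→ shifted left by 1 (mod 2^13) → 0100110010010 = 2450
0x709 = 0011100001001
→ OR → 0111110011011 = 3995
→ shifted right by 3 → 0000111110011 = 499

499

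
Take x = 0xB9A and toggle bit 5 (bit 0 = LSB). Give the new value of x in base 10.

x = 0101110011010
bit 5 is currently 0; toggle it via x ^ (1 << 5) = x ^ 32
→ 0101110111010 = 3002

3002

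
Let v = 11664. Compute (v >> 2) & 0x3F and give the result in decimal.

36

v = 10110110010000
Shift right by 2: 101101100100
Mask low 6 bits: 100100 = 36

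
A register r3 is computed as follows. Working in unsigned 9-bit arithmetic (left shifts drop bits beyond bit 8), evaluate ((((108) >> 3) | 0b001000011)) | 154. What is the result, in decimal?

223

108 = 001101100
→ >> 3 → 000001101 = 13
0b001000011 = 001000011
→ | → 001001111 = 79
154 = 010011010
→ | → 011011111 = 223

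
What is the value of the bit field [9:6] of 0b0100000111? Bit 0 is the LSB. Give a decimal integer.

v = 0100000111
Shift right by 6: 0100
Mask low 4 bits: 0100 = 4

4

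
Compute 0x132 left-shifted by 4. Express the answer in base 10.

4896

0x132 = 0000100110010
shift left by 4 → 1001100100000 = 4896
(equivalently, 306 × 2^4 = 306 × 16)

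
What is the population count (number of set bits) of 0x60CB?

7

0x60CB = 110000011001011
Count the 1s: 1 + 1 + 1 + 1 + 1 + 1 + 1 = 7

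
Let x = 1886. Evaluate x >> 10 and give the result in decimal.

1

1886 = 11101011110
shift right by 10 → 00000000001 = 1
(equivalently, floor(1886 / 1024))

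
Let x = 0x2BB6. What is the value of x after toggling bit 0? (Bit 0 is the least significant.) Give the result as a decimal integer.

11191

x = 10101110110110
bit 0 is currently 0; toggle it via x ^ (1 << 0) = x ^ 1
→ 10101110110111 = 11191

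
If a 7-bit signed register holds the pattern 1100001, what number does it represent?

-31

pattern = 1100001 (MSB is 1 ⇒ negative)
Invert: 0011110, add 1 → 0011111 = 31, so the value is -31.
(Equivalently: 97 - 2^7 = 97 - 128 = -31.)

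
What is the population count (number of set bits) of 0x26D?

6

0x26D = 1001101101
Count the 1s: 1 + 1 + 1 + 1 + 1 + 1 = 6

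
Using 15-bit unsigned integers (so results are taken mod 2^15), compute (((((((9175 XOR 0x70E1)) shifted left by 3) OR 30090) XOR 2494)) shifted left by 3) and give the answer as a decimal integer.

8224

9175 = 010001111010111
0x70E1 = 111000011100001
→ XOR → 101001100110110 = 21302
→ shifted left by 3 (mod 2^15) → 001100110110000 = 6576
30090 = 111010110001010
→ OR → 111110110111010 = 32186
2494 = 000100110111110
→ XOR → 111010000000100 = 29700
→ shifted left by 3 (mod 2^15) → 010000000100000 = 8224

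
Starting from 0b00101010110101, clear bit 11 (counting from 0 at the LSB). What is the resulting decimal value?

x = 00101010110101
bit 11 is currently 1; clear it via x & ~(1 << 11) = x & ~2048
→ 00001010110101 = 693

693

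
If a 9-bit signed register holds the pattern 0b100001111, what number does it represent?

-241

pattern = 100001111 (MSB is 1 ⇒ negative)
Invert: 011110000, add 1 → 011110001 = 241, so the value is -241.
(Equivalently: 271 - 2^9 = 271 - 512 = -241.)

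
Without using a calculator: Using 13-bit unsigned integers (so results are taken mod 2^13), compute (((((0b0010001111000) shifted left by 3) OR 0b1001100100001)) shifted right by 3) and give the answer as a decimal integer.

636

0b0010001111000 = 0010001111000
→ shifted left by 3 (mod 2^13) → 0001111000000 = 960
0b1001100100001 = 1001100100001
→ OR → 1001111100001 = 5089
→ shifted right by 3 → 0001001111100 = 636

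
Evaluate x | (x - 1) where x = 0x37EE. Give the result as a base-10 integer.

14319

x = 11011111101110 = 14318
x - 1 = 11011111101101
OR    = 11011111101111 = 14319
(x | (x - 1) sets all bits below the lowest set bit.)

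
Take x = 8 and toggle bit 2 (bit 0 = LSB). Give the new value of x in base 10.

x = 000001000
bit 2 is currently 0; toggle it via x ^ (1 << 2) = x ^ 4
→ 000001100 = 12

12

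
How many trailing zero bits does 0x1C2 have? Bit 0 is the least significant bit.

0x1C2 = 111000010
Trailing zeros: 1, so the lowest set bit is bit 1 (value 2).

1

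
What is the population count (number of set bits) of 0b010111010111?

n = 10111010111
Count the 1s: 1 + 1 + 1 + 1 + 1 + 1 + 1 + 1 = 8

8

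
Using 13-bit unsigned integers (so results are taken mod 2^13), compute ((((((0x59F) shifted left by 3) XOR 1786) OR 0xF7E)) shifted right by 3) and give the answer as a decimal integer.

495

0x59F = 0010110011111
→ shifted left by 3 (mod 2^13) → 0110011111000 = 3320
1786 = 0011011111010
→ XOR → 0101000000010 = 2562
0xF7E = 0111101111110
→ OR → 0111101111110 = 3966
→ shifted right by 3 → 0000111101111 = 495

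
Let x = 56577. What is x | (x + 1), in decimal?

56579

x = 1101110100000001 = 56577
x + 1 = 1101110100000010
OR    = 1101110100000011 = 56579
(x | (x + 1) sets the lowest cleared bit.)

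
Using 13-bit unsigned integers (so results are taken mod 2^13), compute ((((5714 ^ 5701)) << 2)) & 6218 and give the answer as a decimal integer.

5714 = 1011001010010
5701 = 1011001000101
→ ^ → 0000000010111 = 23
→ << 2 (mod 2^13) → 0000001011100 = 92
6218 = 1100001001010
→ & → 0000001001000 = 72

72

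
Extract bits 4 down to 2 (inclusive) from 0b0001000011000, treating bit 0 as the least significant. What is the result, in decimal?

6

v = 0001000011000
Shift right by 2: 00010000110
Mask low 3 bits: 110 = 6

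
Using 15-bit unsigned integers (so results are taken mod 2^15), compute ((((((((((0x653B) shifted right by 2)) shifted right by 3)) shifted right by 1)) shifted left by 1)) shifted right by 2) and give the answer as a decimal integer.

0x653B = 110010100111011
→ shifted right by 2 → 001100101001110 = 6478
→ shifted right by 3 → 000001100101001 = 809
→ shifted right by 1 → 000000110010100 = 404
→ shifted left by 1 (mod 2^15) → 000001100101000 = 808
→ shifted right by 2 → 000000011001010 = 202

202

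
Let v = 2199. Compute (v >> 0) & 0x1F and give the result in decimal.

v = 100010010111
Shift right by 0: 100010010111
Mask low 5 bits: 10111 = 23

23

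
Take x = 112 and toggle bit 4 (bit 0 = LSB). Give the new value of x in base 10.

96

x = 01110000
bit 4 is currently 1; toggle it via x ^ (1 << 4) = x ^ 16
→ 01100000 = 96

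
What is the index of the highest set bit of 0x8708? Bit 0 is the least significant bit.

0x8708 = 1000011100001000
The topmost 1 is at position 15 (since 2^15 = 32768 ≤ 34568 < 65536).

15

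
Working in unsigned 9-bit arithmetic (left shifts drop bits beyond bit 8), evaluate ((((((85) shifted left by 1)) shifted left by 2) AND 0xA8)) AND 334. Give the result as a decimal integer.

8

85 = 001010101
→ shifted left by 1 (mod 2^9) → 010101010 = 170
→ shifted left by 2 (mod 2^9) → 010101000 = 168
0xA8 = 010101000
→ AND → 010101000 = 168
334 = 101001110
→ AND → 000001000 = 8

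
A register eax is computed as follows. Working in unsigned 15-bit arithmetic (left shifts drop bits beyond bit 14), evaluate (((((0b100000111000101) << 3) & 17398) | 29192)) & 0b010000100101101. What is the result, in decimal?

0b100000111000101 = 100000111000101
→ << 3 (mod 2^15) → 000111000101000 = 3624
17398 = 100001111110110
→ & → 000001000100000 = 544
29192 = 111001000001000
→ | → 111001000101000 = 29224
0b010000100101101 = 010000100101101
→ & → 010000000101000 = 8232

8232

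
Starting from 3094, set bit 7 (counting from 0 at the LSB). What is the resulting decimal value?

x = 110000010110
bit 7 is currently 0; set it via x | (1 << 7) = x | 128
→ 110010010110 = 3222

3222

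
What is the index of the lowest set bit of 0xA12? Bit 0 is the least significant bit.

0xA12 = 101000010010
Trailing zeros: 1, so the lowest set bit is bit 1 (value 2).

1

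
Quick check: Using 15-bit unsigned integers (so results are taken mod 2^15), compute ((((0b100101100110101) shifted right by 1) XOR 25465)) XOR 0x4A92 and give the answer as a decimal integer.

3185

0b100101100110101 = 100101100110101
→ shifted right by 1 → 010010110011010 = 9626
25465 = 110001101111001
→ XOR → 100011011100011 = 18147
0x4A92 = 100101010010010
→ XOR → 000110001110001 = 3185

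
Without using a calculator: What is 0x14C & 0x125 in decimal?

0x14C = 101001100
0x125 = 100100101
AND → 100000100 = 260

260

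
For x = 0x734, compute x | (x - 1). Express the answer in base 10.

x = 11100110100 = 1844
x - 1 = 11100110011
OR    = 11100110111 = 1847
(x | (x - 1) sets all bits below the lowest set bit.)

1847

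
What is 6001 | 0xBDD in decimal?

8189

6001 = 1011101110001
0xBDD = 0101111011101
 OR → 1111111111101 = 8189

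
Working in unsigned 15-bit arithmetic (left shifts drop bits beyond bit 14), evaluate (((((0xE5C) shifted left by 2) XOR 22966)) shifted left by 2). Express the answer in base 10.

0xE5C = 000111001011100
→ shifted left by 2 (mod 2^15) → 011100101110000 = 14704
22966 = 101100110110110
→ XOR → 110000011000110 = 24774
→ shifted left by 2 (mod 2^15) → 000001100011000 = 792

792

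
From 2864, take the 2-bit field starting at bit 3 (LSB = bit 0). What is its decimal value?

v = 101100110000
Shift right by 3: 101100110
Mask low 2 bits: 10 = 2

2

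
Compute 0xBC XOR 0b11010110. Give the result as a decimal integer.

106

0xBC = 10111100
b = 11010110
XOR → 01101010 = 106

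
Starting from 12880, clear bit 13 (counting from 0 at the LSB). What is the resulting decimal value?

x = 11001001010000
bit 13 is currently 1; clear it via x & ~(1 << 13) = x & ~8192
→ 01001001010000 = 4688

4688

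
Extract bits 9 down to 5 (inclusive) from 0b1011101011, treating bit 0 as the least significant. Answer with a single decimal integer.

v = 1011101011
Shift right by 5: 10111
Mask low 5 bits: 10111 = 23

23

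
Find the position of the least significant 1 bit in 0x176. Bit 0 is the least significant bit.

0x176 = 101110110
Trailing zeros: 1, so the lowest set bit is bit 1 (value 2).

1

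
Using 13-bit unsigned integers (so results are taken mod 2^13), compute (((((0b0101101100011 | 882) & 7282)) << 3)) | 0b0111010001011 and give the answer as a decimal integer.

3995

0b0101101100011 = 0101101100011
882 = 0001101110010
→ | → 0101101110011 = 2931
7282 = 1110001110010
→ & → 0100001110010 = 2162
→ << 3 (mod 2^13) → 0001110010000 = 912
0b0111010001011 = 0111010001011
→ | → 0111110011011 = 3995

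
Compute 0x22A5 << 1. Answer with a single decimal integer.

0x22A5 = 010001010100101
shift left by 1 → 100010101001010 = 17738
(equivalently, 8869 × 2^1 = 8869 × 2)

17738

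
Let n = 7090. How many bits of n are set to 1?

8

7090 = 1101110110010
Count the 1s: 1 + 1 + 1 + 1 + 1 + 1 + 1 + 1 = 8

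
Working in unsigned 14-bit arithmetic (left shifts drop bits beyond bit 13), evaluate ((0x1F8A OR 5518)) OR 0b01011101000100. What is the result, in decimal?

8142

0x1F8A = 01111110001010
5518 = 01010110001110
→ OR → 01111110001110 = 8078
0b01011101000100 = 01011101000100
→ OR → 01111111001110 = 8142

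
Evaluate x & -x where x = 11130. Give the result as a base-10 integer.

2

x = 10101101111010 = 11130
-x (two's complement) = …01010010000110
AND   = 00000000000010 = 2
(x & -x isolates the lowest set bit of x.)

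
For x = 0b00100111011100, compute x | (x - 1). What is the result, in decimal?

2527

x = 100111011100 = 2524
x - 1 = 100111011011
OR    = 100111011111 = 2527
(x | (x - 1) sets all bits below the lowest set bit.)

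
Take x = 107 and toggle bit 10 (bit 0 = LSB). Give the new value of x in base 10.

1131

x = 00001101011
bit 10 is currently 0; toggle it via x ^ (1 << 10) = x ^ 1024
→ 10001101011 = 1131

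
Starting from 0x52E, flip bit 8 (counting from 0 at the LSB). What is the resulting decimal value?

1070

x = 10100101110
bit 8 is currently 1; toggle it via x ^ (1 << 8) = x ^ 256
→ 10000101110 = 1070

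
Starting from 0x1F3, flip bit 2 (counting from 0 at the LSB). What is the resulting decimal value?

503

x = 000111110011
bit 2 is currently 0; toggle it via x ^ (1 << 2) = x ^ 4
→ 000111110111 = 503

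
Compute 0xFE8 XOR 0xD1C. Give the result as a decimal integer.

0xFE8 = 111111101000
0xD1C = 110100011100
XOR → 001011110100 = 756

756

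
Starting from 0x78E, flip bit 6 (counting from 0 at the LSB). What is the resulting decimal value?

1998

x = 11110001110
bit 6 is currently 0; toggle it via x ^ (1 << 6) = x ^ 64
→ 11111001110 = 1998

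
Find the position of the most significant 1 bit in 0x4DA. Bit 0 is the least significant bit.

0x4DA = 10011011010
The topmost 1 is at position 10 (since 2^10 = 1024 ≤ 1242 < 2048).

10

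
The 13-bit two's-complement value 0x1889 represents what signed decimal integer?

-1911

pattern = 1100010001001 (MSB is 1 ⇒ negative)
Invert: 0011101110110, add 1 → 0011101110111 = 1911, so the value is -1911.
(Equivalently: 6281 - 2^13 = 6281 - 8192 = -1911.)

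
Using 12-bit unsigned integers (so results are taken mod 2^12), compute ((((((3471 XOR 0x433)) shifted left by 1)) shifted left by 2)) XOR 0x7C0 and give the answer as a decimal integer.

2592

3471 = 110110001111
0x433 = 010000110011
→ XOR → 100110111100 = 2492
→ shifted left by 1 (mod 2^12) → 001101111000 = 888
→ shifted left by 2 (mod 2^12) → 110111100000 = 3552
0x7C0 = 011111000000
→ XOR → 101000100000 = 2592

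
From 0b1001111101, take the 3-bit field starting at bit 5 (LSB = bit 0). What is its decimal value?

3

v = 1001111101
Shift right by 5: 10011
Mask low 3 bits: 011 = 3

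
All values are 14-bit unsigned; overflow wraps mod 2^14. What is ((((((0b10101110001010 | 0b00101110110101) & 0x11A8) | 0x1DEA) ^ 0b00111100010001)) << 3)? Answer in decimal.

6104

0b10101110001010 = 10101110001010
0b00101110110101 = 00101110110101
→ | → 10101110111111 = 11199
0x11A8 = 01000110101000
→ & → 00000110101000 = 424
0x1DEA = 01110111101010
→ | → 01110111101010 = 7658
0b00111100010001 = 00111100010001
→ ^ → 01001011111011 = 4859
→ << 3 (mod 2^14) → 01011111011000 = 6104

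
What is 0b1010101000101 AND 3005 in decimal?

a = 1010101000101
3005 = 0101110111101
AND → 0000100000101 = 261

261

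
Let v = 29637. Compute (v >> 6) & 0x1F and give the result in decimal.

15

v = 0111001111000101
Shift right by 6: 0111001111
Mask low 5 bits: 01111 = 15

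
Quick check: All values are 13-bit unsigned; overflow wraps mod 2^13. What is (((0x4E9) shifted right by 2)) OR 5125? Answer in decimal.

5439

0x4E9 = 0010011101001
→ shifted right by 2 → 0000100111010 = 314
5125 = 1010000000101
→ OR → 1010100111111 = 5439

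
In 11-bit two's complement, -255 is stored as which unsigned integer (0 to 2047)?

255 in 11 bits: 00011111111
Invert: 11100000000
Add 1:  11100000001 = 1793
(Check: 2^11 - 255 = 2048 - 255 = 1793.)

1793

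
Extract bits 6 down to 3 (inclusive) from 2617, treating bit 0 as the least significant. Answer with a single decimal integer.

7

v = 0101000111001
Shift right by 3: 0101000111
Mask low 4 bits: 0111 = 7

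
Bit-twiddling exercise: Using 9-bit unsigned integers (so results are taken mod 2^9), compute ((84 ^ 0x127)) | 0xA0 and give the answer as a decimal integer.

84 = 001010100
0x127 = 100100111
→ ^ → 101110011 = 371
0xA0 = 010100000
→ | → 111110011 = 499

499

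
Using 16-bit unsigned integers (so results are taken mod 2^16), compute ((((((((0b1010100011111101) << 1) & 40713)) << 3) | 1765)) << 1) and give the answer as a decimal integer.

7626

0b1010100011111101 = 1010100011111101
→ << 1 (mod 2^16) → 0101000111111010 = 20986
40713 = 1001111100001001
→ & → 0001000100001000 = 4360
→ << 3 (mod 2^16) → 1000100001000000 = 34880
1765 = 0000011011100101
→ | → 1000111011100101 = 36581
→ << 1 (mod 2^16) → 0001110111001010 = 7626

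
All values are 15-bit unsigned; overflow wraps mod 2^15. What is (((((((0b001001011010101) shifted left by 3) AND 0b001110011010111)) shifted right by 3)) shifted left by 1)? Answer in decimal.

1312

0b001001011010101 = 001001011010101
→ shifted left by 3 (mod 2^15) → 001011010101000 = 5800
0b001110011010111 = 001110011010111
→ AND → 001010010000000 = 5248
→ shifted right by 3 → 000001010010000 = 656
→ shifted left by 1 (mod 2^15) → 000010100100000 = 1312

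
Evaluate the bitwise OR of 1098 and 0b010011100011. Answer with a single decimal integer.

1098 = 10001001010
b = 10011100011
 OR → 10011101011 = 1259

1259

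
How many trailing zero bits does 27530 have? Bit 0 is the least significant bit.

27530 = 110101110001010
Trailing zeros: 1, so the lowest set bit is bit 1 (value 2).

1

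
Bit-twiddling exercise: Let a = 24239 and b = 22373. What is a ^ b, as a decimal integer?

24239 = 101111010101111
22373 = 101011101100101
XOR → 000100111001010 = 2506

2506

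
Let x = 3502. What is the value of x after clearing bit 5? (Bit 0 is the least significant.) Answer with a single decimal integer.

3470

x = 00110110101110
bit 5 is currently 1; clear it via x & ~(1 << 5) = x & ~32
→ 00110110001110 = 3470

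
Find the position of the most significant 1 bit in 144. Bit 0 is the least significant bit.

7

144 = 10010000
The topmost 1 is at position 7 (since 2^7 = 128 ≤ 144 < 256).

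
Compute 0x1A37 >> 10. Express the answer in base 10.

6

0x1A37 = 1101000110111
shift right by 10 → 0000000000110 = 6
(equivalently, floor(6711 / 1024))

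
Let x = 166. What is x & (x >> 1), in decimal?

2

x = 10100110 = 166
x>>1 = 01010011
AND  = 00000010 = 2
(x & (x >> 1) has a 1 wherever x has two consecutive 1 bits.)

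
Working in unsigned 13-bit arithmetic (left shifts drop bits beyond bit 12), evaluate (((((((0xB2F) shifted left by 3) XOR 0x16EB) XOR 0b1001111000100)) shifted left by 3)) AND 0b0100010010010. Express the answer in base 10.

144

0xB2F = 0101100101111
→ shifted left by 3 (mod 2^13) → 1100101111000 = 6520
0x16EB = 1011011101011
→ XOR → 0111110010011 = 3987
0b1001111000100 = 1001111000100
→ XOR → 1110001010111 = 7255
→ shifted left by 3 (mod 2^13) → 0001010111000 = 696
0b0100010010010 = 0100010010010
→ AND → 0000010010000 = 144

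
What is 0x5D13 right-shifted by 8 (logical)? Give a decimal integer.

93

0x5D13 = 101110100010011
shift right by 8 → 000000001011101 = 93
(equivalently, floor(23827 / 256))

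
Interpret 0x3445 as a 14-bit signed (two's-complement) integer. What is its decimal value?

-3003

pattern = 11010001000101 (MSB is 1 ⇒ negative)
Invert: 00101110111010, add 1 → 00101110111011 = 3003, so the value is -3003.
(Equivalently: 13381 - 2^14 = 13381 - 16384 = -3003.)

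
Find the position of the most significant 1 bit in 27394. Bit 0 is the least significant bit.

27394 = 110101100000010
The topmost 1 is at position 14 (since 2^14 = 16384 ≤ 27394 < 32768).

14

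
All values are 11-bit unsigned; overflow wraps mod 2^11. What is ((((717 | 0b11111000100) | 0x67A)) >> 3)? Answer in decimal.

717 = 01011001101
0b11111000100 = 11111000100
→ | → 11111001101 = 1997
0x67A = 11001111010
→ | → 11111111111 = 2047
→ >> 3 → 00011111111 = 255

255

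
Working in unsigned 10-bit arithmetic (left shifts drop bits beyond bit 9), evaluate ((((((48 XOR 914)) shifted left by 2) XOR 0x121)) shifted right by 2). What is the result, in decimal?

48 = 0000110000
914 = 1110010010
→ XOR → 1110100010 = 930
→ shifted left by 2 (mod 2^10) → 1010001000 = 648
0x121 = 0100100001
→ XOR → 1110101001 = 937
→ shifted right by 2 → 0011101010 = 234

234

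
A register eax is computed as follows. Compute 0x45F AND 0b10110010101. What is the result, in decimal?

0x45F = 10001011111
b = 10110010101
AND → 10000010101 = 1045

1045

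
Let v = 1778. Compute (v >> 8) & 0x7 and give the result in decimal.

6

v = 00011011110010
Shift right by 8: 000110
Mask low 3 bits: 110 = 6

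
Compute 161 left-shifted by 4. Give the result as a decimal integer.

161 = 000010100001
shift left by 4 → 101000010000 = 2576
(equivalently, 161 × 2^4 = 161 × 16)

2576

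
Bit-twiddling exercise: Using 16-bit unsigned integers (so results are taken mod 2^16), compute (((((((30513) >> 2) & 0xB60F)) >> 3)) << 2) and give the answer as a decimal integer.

2564

30513 = 0111011100110001
→ >> 2 → 0001110111001100 = 7628
0xB60F = 1011011000001111
→ & → 0001010000001100 = 5132
→ >> 3 → 0000001010000001 = 641
→ << 2 (mod 2^16) → 0000101000000100 = 2564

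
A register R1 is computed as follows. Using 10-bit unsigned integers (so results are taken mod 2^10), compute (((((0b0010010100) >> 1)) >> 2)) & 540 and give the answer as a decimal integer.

16

0b0010010100 = 0010010100
→ >> 1 → 0001001010 = 74
→ >> 2 → 0000010010 = 18
540 = 1000011100
→ & → 0000010000 = 16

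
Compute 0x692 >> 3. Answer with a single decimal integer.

0x692 = 11010010010
shift right by 3 → 00011010010 = 210
(equivalently, floor(1682 / 8))

210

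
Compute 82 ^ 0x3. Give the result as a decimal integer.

82 = 1010010
0x3 = 0000011
XOR → 1010001 = 81

81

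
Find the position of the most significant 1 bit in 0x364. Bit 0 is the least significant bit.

9

0x364 = 1101100100
The topmost 1 is at position 9 (since 2^9 = 512 ≤ 868 < 1024).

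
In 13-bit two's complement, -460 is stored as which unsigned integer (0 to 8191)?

7732

460 in 13 bits: 0000111001100
Invert: 1111000110011
Add 1:  1111000110100 = 7732
(Check: 2^13 - 460 = 8192 - 460 = 7732.)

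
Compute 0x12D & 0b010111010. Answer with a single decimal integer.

0x12D = 100101101
b = 010111010
AND → 000101000 = 40

40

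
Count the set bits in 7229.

7229 = 1110000111101
Count the 1s: 1 + 1 + 1 + 1 + 1 + 1 + 1 + 1 = 8

8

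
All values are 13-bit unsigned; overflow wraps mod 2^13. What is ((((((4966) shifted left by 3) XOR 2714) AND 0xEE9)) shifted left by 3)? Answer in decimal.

1344

4966 = 1001101100110
→ shifted left by 3 (mod 2^13) → 1101100110000 = 6960
2714 = 0101010011010
→ XOR → 1000110101010 = 4522
0xEE9 = 0111011101001
→ AND → 0000010101000 = 168
→ shifted left by 3 (mod 2^13) → 0010101000000 = 1344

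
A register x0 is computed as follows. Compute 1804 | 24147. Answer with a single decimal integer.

24415

1804 = 000011100001100
24147 = 101111001010011
 OR → 101111101011111 = 24415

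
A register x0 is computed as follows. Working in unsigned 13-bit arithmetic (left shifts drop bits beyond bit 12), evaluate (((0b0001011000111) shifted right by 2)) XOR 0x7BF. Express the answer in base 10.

1806

0b0001011000111 = 0001011000111
→ shifted right by 2 → 0000010110001 = 177
0x7BF = 0011110111111
→ XOR → 0011100001110 = 1806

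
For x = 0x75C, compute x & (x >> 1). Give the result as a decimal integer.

x = 11101011100 = 1884
x>>1 = 01110101110
AND  = 01100001100 = 780
(x & (x >> 1) has a 1 wherever x has two consecutive 1 bits.)

780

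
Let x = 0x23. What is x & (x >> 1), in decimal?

x = 100011 = 35
x>>1 = 010001
AND  = 000001 = 1
(x & (x >> 1) has a 1 wherever x has two consecutive 1 bits.)

1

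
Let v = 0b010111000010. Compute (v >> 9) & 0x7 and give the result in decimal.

2

v = 010111000010
Shift right by 9: 010
Mask low 3 bits: 010 = 2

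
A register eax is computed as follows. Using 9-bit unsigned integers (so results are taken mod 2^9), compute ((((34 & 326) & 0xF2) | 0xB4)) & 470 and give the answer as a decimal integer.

34 = 000100010
326 = 101000110
→ & → 000000010 = 2
0xF2 = 011110010
→ & → 000000010 = 2
0xB4 = 010110100
→ | → 010110110 = 182
470 = 111010110
→ & → 010010110 = 150

150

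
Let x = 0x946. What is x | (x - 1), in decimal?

x = 100101000110 = 2374
x - 1 = 100101000101
OR    = 100101000111 = 2375
(x | (x - 1) sets all bits below the lowest set bit.)

2375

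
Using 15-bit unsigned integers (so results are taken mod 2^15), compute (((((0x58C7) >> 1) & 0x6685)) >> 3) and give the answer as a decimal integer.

1152

0x58C7 = 101100011000111
→ >> 1 → 010110001100011 = 11363
0x6685 = 110011010000101
→ & → 010010000000001 = 9217
→ >> 3 → 000010010000000 = 1152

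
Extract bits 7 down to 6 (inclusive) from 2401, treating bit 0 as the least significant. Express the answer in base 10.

v = 100101100001
Shift right by 6: 100101
Mask low 2 bits: 01 = 1

1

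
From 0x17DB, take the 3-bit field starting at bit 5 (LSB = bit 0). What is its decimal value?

v = 1011111011011
Shift right by 5: 10111110
Mask low 3 bits: 110 = 6

6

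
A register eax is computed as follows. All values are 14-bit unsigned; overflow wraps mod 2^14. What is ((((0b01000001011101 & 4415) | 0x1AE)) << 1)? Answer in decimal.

0b01000001011101 = 01000001011101
4415 = 01000100111111
→ & → 01000000011101 = 4125
0x1AE = 00000110101110
→ | → 01000110111111 = 4543
→ << 1 (mod 2^14) → 10001101111110 = 9086

9086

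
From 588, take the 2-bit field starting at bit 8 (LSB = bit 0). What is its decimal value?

2

v = 001001001100
Shift right by 8: 0010
Mask low 2 bits: 10 = 2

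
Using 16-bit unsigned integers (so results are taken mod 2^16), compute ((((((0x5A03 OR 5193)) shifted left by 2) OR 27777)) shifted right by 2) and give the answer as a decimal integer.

8043

0x5A03 = 0101101000000011
5193 = 0001010001001001
→ OR → 0101111001001011 = 24139
→ shifted left by 2 (mod 2^16) → 0111100100101100 = 31020
27777 = 0110110010000001
→ OR → 0111110110101101 = 32173
→ shifted right by 2 → 0001111101101011 = 8043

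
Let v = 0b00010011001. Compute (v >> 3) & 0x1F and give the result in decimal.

19

v = 00010011001
Shift right by 3: 00010011
Mask low 5 bits: 10011 = 19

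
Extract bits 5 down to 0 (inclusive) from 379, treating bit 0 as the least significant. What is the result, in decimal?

v = 101111011
Shift right by 0: 101111011
Mask low 6 bits: 111011 = 59

59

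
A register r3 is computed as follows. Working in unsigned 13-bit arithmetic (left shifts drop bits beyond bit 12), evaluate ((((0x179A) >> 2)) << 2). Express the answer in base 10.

6040

0x179A = 1011110011010
→ >> 2 → 0010111100110 = 1510
→ << 2 (mod 2^13) → 1011110011000 = 6040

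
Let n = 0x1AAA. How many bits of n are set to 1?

7

0x1AAA = 1101010101010
Count the 1s: 1 + 1 + 1 + 1 + 1 + 1 + 1 = 7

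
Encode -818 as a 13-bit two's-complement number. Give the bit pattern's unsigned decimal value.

818 in 13 bits: 0001100110010
Invert: 1110011001101
Add 1:  1110011001110 = 7374
(Check: 2^13 - 818 = 8192 - 818 = 7374.)

7374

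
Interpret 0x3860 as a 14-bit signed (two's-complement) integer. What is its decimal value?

-1952

pattern = 11100001100000 (MSB is 1 ⇒ negative)
Invert: 00011110011111, add 1 → 00011110100000 = 1952, so the value is -1952.
(Equivalently: 14432 - 2^14 = 14432 - 16384 = -1952.)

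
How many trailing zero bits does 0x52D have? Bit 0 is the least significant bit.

0x52D = 10100101101
Trailing zeros: 0, so the lowest set bit is bit 0 (value 1).

0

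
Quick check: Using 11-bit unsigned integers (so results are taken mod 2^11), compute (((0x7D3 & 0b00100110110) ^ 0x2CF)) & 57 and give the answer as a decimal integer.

25

0x7D3 = 11111010011
0b00100110110 = 00100110110
→ & → 00100010010 = 274
0x2CF = 01011001111
→ ^ → 01111011101 = 989
57 = 00000111001
→ & → 00000011001 = 25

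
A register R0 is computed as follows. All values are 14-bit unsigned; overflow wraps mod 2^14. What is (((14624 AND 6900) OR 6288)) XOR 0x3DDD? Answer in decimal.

9581

14624 = 11100100100000
6900 = 01101011110100
→ AND → 01100000100000 = 6176
6288 = 01100010010000
→ OR → 01100010110000 = 6320
0x3DDD = 11110111011101
→ XOR → 10010101101101 = 9581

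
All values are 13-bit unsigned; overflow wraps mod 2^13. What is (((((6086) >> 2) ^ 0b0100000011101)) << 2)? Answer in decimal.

6086 = 1011111000110
→ >> 2 → 0010111110001 = 1521
0b0100000011101 = 0100000011101
→ ^ → 0110111101100 = 3564
→ << 2 (mod 2^13) → 1011110110000 = 6064

6064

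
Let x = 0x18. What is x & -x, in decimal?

x = 11000 = 24
-x (two's complement) = …01000
AND   = 01000 = 8
(x & -x isolates the lowest set bit of x.)

8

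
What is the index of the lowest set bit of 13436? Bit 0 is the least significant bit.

13436 = 11010001111100
Trailing zeros: 2, so the lowest set bit is bit 2 (value 4).

2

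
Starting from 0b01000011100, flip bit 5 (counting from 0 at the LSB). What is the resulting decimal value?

572

x = 01000011100
bit 5 is currently 0; toggle it via x ^ (1 << 5) = x ^ 32
→ 01000111100 = 572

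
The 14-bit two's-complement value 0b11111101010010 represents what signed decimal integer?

pattern = 11111101010010 (MSB is 1 ⇒ negative)
Invert: 00000010101101, add 1 → 00000010101110 = 174, so the value is -174.
(Equivalently: 16210 - 2^14 = 16210 - 16384 = -174.)

-174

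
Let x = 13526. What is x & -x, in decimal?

x = 11010011010110 = 13526
-x (two's complement) = …00101100101010
AND   = 00000000000010 = 2
(x & -x isolates the lowest set bit of x.)

2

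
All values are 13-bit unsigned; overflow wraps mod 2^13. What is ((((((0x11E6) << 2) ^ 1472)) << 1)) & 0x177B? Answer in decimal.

0x11E6 = 1000111100110
→ << 2 (mod 2^13) → 0011110011000 = 1944
1472 = 0010111000000
→ ^ → 0001001011000 = 600
→ << 1 (mod 2^13) → 0010010110000 = 1200
0x177B = 1011101111011
→ & → 0010000110000 = 1072

1072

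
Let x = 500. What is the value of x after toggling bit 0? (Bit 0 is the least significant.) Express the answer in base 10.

x = 00111110100
bit 0 is currently 0; toggle it via x ^ (1 << 0) = x ^ 1
→ 00111110101 = 501

501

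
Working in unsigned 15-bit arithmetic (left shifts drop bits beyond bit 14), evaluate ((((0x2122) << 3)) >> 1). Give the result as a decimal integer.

0x2122 = 010000100100010
→ << 3 (mod 2^15) → 000100100010000 = 2320
→ >> 1 → 000010010001000 = 1160

1160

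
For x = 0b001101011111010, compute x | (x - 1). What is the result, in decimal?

x = 1101011111010 = 6906
x - 1 = 1101011111001
OR    = 1101011111011 = 6907
(x | (x - 1) sets all bits below the lowest set bit.)

6907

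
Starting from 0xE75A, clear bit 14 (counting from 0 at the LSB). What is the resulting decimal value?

42842

x = 1110011101011010
bit 14 is currently 1; clear it via x & ~(1 << 14) = x & ~16384
→ 1010011101011010 = 42842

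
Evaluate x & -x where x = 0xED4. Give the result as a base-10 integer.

x = 111011010100 = 3796
-x (two's complement) = …000100101100
AND   = 000000000100 = 4
(x & -x isolates the lowest set bit of x.)

4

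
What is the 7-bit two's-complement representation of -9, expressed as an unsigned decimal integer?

9 in 7 bits: 0001001
Invert: 1110110
Add 1:  1110111 = 119
(Check: 2^7 - 9 = 128 - 9 = 119.)

119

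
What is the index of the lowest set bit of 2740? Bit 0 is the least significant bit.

2740 = 101010110100
Trailing zeros: 2, so the lowest set bit is bit 2 (value 4).

2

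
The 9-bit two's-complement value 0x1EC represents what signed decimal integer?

-20

pattern = 111101100 (MSB is 1 ⇒ negative)
Invert: 000010011, add 1 → 000010100 = 20, so the value is -20.
(Equivalently: 492 - 2^9 = 492 - 512 = -20.)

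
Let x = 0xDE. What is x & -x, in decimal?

x = 11011110 = 222
-x (two's complement) = …00100010
AND   = 00000010 = 2
(x & -x isolates the lowest set bit of x.)

2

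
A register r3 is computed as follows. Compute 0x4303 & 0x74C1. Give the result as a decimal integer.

16385

0x4303 = 100001100000011
0x74C1 = 111010011000001
AND → 100000000000001 = 16385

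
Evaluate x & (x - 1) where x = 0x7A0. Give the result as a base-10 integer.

1920

x = 11110100000 = 1952
x - 1 = 11110011111
AND   = 11110000000 = 1920
(x & (x - 1) clears the lowest set bit of x.)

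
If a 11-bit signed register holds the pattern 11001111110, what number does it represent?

pattern = 11001111110 (MSB is 1 ⇒ negative)
Invert: 00110000001, add 1 → 00110000010 = 386, so the value is -386.
(Equivalently: 1662 - 2^11 = 1662 - 2048 = -386.)

-386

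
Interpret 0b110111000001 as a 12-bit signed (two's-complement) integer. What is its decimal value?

pattern = 110111000001 (MSB is 1 ⇒ negative)
Invert: 001000111110, add 1 → 001000111111 = 575, so the value is -575.
(Equivalently: 3521 - 2^12 = 3521 - 4096 = -575.)

-575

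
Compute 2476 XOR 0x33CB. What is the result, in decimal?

14951

2476 = 00100110101100
0x33CB = 11001111001011
XOR → 11101001100111 = 14951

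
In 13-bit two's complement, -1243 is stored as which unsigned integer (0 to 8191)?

1243 in 13 bits: 0010011011011
Invert: 1101100100100
Add 1:  1101100100101 = 6949
(Check: 2^13 - 1243 = 8192 - 1243 = 6949.)

6949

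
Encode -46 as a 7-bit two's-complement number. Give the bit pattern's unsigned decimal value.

82

46 in 7 bits: 0101110
Invert: 1010001
Add 1:  1010010 = 82
(Check: 2^7 - 46 = 128 - 46 = 82.)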